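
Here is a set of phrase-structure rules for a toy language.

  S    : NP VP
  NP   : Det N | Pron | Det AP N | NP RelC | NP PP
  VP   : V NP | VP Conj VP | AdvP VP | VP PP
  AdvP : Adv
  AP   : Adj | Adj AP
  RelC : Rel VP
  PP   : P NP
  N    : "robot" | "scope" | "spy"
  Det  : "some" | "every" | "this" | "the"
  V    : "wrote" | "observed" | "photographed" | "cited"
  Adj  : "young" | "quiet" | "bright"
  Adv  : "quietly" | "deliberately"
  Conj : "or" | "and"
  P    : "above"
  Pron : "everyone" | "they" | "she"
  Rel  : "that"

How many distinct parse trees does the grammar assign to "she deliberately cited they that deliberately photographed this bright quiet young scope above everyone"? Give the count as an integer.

Two of the 6 distinct bracketings:
[S [NP [Pron she]] [VP [AdvP [Adv deliberately]] [VP [V cited] [NP [NP [Pron they]] [RelC [Rel that] [VP [AdvP [Adv deliberately]] [VP [V photographed] [NP [NP [Det this] [AP [Adj bright] [AP [Adj quiet] [AP [Adj young]]]] [N scope]] [PP [P above] [NP [Pron everyone]]]]]]]]]]]
[S [NP [Pron she]] [VP [AdvP [Adv deliberately]] [VP [V cited] [NP [NP [Pron they]] [RelC [Rel that] [VP [AdvP [Adv deliberately]] [VP [VP [V photographed] [NP [Det this] [AP [Adj bright] [AP [Adj quiet] [AP [Adj young]]]] [N scope]]] [PP [P above] [NP [Pron everyone]]]]]]]]]]
The difference turns on whether NP → NP PP is used at the relevant span, versus an alternative expansion of NP.

6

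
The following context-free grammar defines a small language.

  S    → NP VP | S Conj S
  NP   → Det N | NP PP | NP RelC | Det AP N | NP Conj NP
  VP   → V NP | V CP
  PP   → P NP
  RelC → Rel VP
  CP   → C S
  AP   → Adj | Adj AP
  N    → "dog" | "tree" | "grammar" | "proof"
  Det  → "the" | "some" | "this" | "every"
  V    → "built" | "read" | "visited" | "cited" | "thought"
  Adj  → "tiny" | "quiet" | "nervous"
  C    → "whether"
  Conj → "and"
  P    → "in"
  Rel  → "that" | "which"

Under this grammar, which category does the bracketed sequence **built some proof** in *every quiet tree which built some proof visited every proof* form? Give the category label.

VP

S
  NP
    NP
      Det: every
      AP
        Adj: quiet
      N: tree
    RelC
      Rel: which
      VP
        V: built
        NP
          Det: some
          N: proof
  VP
    V: visited
    NP
      Det: every
      N: proof
The span 'built some proof' is the VP node built by VP → V NP.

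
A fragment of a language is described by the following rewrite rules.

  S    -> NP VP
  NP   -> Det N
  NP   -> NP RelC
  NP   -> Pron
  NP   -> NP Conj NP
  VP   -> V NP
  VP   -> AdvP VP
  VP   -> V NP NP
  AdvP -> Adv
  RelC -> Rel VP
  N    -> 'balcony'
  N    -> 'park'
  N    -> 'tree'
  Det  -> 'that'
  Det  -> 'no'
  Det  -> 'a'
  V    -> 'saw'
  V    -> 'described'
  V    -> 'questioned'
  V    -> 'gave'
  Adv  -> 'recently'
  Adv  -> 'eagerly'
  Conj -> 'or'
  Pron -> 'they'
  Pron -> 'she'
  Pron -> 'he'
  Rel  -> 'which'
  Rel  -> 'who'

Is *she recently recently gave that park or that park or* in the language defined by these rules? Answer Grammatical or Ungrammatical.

Ungrammatical

For S → NP VP, the only prefix that parses as NP is 'she', but the remainder 'recently recently gave that park or that park or' is not a VP under these rules.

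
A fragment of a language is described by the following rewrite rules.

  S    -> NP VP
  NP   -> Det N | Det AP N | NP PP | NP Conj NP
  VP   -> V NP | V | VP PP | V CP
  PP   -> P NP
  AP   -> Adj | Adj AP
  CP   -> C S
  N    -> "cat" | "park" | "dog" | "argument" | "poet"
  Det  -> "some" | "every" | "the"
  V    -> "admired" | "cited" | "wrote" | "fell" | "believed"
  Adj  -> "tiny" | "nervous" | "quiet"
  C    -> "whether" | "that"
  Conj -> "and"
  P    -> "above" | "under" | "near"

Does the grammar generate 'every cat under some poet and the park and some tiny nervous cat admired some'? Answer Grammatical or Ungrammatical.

Ungrammatical

For S → NP VP, every NP-prefix leaves a non-VP remainder: after 'every cat' the remainder is not a VP; after 'every cat under some poet' the remainder is not a VP; after 'every cat under some poet and the park' the remainder is not a VP (and 1 more).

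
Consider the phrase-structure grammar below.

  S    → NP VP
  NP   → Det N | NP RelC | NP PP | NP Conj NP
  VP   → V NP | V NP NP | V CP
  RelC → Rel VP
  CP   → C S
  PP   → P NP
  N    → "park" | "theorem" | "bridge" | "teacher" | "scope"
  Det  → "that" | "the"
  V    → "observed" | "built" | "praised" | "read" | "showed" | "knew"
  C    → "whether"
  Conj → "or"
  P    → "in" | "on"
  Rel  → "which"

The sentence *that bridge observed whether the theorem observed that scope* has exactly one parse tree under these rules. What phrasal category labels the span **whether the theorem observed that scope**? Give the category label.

[S [NP [Det that] [N bridge]] [VP [V observed] [CP [C whether] [S [NP [Det the] [N theorem]] [VP [V observed] [NP [Det that] [N scope]]]]]]]
The span 'whether the theorem observed that scope' is the CP node built by CP → C S.

CP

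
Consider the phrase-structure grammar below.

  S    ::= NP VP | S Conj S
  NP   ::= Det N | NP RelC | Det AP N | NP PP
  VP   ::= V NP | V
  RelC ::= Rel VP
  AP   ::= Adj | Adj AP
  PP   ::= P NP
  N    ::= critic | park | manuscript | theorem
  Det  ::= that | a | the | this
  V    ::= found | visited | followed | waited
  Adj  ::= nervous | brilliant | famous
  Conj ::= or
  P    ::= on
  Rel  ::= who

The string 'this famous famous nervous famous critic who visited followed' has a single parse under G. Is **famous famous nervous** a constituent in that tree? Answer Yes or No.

No

[S [NP [NP [Det this] [AP [Adj famous] [AP [Adj famous] [AP [Adj nervous] [AP [Adj famous]]]]] [N critic]] [RelC [Rel who] [VP [V visited]]]] [VP [V followed]]]
The smallest constituent containing 'famous famous nervous' is the AP spanning 'famous famous nervous famous'; no single node in the tree dominates exactly the given words.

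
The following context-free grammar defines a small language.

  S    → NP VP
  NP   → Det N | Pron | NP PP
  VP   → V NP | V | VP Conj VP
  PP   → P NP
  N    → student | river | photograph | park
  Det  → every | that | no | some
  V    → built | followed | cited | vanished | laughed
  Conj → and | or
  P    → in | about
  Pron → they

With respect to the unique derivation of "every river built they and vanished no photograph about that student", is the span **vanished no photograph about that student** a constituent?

Yes

[S [NP [Det every] [N river]] [VP [VP [V built] [NP [Pron they]]] [Conj and] [VP [V vanished] [NP [NP [Det no] [N photograph]] [PP [P about] [NP [Det that] [N student]]]]]]]
The words 'vanished no photograph about that student' are exhaustively dominated by a single VP node (built by VP → V NP), so they form a constituent.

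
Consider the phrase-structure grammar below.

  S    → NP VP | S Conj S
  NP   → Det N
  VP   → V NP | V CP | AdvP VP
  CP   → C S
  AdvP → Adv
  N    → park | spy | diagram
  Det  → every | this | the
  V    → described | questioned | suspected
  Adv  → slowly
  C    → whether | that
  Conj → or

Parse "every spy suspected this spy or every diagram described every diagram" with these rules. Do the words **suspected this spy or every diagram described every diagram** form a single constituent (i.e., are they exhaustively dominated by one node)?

[S [S [NP [Det every] [N spy]] [VP [V suspected] [NP [Det this] [N spy]]]] [Conj or] [S [NP [Det every] [N diagram]] [VP [V described] [NP [Det every] [N diagram]]]]]
The smallest constituent containing 'suspected this spy or every diagram described every diagram' is the S spanning 'every spy suspected this spy or every diagram described every diagram'; no single node in the tree dominates exactly the given words.

No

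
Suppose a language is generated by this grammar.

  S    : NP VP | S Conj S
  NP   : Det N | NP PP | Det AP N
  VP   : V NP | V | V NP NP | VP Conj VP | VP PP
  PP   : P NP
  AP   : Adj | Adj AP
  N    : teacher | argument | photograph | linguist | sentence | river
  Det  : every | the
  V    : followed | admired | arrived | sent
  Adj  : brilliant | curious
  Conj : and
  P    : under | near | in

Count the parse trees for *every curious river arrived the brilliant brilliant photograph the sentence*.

[S [NP [Det every] [AP [Adj curious]] [N river]] [VP [V arrived] [NP [Det the] [AP [Adj brilliant] [AP [Adj brilliant]]] [N photograph]] [NP [Det the] [N sentence]]]]
No rule offers an alternative attachment or grouping for any span, so this is the only derivation.

1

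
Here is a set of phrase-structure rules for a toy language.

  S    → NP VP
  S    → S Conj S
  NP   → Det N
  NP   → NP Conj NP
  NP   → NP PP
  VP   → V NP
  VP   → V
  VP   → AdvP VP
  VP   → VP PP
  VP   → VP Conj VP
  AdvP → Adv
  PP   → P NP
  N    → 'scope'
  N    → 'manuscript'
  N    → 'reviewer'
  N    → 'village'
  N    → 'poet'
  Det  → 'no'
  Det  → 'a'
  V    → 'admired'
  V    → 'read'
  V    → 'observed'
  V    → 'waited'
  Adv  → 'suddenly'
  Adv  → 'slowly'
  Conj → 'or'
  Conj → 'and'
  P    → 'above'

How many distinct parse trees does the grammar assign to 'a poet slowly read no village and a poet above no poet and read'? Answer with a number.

Two of the 7 distinct bracketings:
[S [NP [Det a] [N poet]] [VP [AdvP [Adv slowly]] [VP [VP [V read] [NP [NP [Det no] [N village]] [Conj and] [NP [NP [Det a] [N poet]] [PP [P above] [NP [Det no] [N poet]]]]]] [Conj and] [VP [V read]]]]]
[S [NP [Det a] [N poet]] [VP [AdvP [Adv slowly]] [VP [VP [V read] [NP [NP [NP [Det no] [N village]] [Conj and] [NP [Det a] [N poet]]] [PP [P above] [NP [Det no] [N poet]]]]] [Conj and] [VP [V read]]]]]
The trees differ in how a recursive rule is bracketed over the same span.

7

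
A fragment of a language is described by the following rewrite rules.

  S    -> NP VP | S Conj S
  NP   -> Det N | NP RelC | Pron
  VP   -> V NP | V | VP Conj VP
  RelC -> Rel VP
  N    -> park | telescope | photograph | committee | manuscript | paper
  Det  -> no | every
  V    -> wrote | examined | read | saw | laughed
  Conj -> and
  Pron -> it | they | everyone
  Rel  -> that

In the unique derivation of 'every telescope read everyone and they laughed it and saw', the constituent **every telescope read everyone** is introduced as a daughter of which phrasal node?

S

[S [S [NP [Det every] [N telescope]] [VP [V read] [NP [Pron everyone]]]] [Conj and] [S [NP [Pron they]] [VP [VP [V laughed] [NP [Pron it]]] [Conj and] [VP [V saw]]]]]
The span 'every telescope read everyone' is the S node built by S → NP VP.
Its mother is the S built by S → S Conj S.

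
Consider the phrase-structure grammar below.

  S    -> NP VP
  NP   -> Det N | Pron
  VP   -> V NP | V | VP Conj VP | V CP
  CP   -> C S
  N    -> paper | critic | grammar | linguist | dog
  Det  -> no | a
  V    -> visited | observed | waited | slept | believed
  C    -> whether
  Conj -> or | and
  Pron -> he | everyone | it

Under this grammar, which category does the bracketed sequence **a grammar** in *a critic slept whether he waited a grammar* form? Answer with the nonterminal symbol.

NP

[S [NP [Det a] [N critic]] [VP [V slept] [CP [C whether] [S [NP [Pron he]] [VP [V waited] [NP [Det a] [N grammar]]]]]]]
The span 'a grammar' is the NP node built by NP → Det N.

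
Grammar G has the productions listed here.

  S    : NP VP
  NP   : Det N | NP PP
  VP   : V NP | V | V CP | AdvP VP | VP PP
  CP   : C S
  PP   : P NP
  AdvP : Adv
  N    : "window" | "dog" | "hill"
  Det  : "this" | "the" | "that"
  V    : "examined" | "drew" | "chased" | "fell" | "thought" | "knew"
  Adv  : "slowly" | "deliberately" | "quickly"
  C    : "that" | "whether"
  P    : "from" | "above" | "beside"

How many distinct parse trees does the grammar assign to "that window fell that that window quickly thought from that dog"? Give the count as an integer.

3

Two of the 3 distinct bracketings:
[S [NP [Det that] [N window]] [VP [V fell] [CP [C that] [S [NP [Det that] [N window]] [VP [AdvP [Adv quickly]] [VP [VP [V thought]] [PP [P from] [NP [Det that] [N dog]]]]]]]]]
[S [NP [Det that] [N window]] [VP [V fell] [CP [C that] [S [NP [Det that] [N window]] [VP [VP [AdvP [Adv quickly]] [VP [V thought]]] [PP [P from] [NP [Det that] [N dog]]]]]]]]
The trees differ in how a recursive rule is bracketed over the same span.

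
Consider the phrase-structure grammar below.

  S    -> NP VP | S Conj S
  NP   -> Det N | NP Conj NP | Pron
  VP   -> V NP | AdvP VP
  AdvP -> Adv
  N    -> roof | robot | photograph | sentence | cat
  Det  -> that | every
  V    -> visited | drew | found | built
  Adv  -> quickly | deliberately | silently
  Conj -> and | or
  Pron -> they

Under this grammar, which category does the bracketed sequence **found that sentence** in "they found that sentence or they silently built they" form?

VP

S
  S
    NP
      Pron: they
    VP
      V: found
      NP
        Det: that
        N: sentence
  Conj: or
  S
    NP
      Pron: they
    VP
      AdvP
        Adv: silently
      VP
        V: built
        NP
          Pron: they
The span 'found that sentence' is the VP node built by VP → V NP.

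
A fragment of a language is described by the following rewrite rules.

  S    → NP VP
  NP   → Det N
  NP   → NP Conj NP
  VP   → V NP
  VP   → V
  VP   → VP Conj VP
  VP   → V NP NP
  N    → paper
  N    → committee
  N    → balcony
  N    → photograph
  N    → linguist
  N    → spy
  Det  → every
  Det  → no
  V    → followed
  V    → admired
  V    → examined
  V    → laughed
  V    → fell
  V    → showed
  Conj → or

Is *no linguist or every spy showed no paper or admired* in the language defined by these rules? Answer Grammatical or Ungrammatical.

[S [NP [NP [Det no] [N linguist]] [Conj or] [NP [Det every] [N spy]]] [VP [VP [V showed] [NP [Det no] [N paper]]] [Conj or] [VP [V admired]]]]
The bracketing above is licensed at every node by one of the given productions, with S at the root.

Grammatical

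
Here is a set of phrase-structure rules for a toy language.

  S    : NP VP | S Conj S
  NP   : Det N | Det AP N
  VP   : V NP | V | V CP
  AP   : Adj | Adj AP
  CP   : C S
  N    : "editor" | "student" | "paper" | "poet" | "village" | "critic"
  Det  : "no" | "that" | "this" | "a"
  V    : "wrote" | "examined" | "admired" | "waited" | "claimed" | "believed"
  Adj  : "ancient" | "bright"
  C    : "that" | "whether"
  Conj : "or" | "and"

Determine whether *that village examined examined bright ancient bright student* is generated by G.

A V word can never sit immediately before a V word in any string this grammar generates, so the substring 'examined examined' rules out a derivation.

Ungrammatical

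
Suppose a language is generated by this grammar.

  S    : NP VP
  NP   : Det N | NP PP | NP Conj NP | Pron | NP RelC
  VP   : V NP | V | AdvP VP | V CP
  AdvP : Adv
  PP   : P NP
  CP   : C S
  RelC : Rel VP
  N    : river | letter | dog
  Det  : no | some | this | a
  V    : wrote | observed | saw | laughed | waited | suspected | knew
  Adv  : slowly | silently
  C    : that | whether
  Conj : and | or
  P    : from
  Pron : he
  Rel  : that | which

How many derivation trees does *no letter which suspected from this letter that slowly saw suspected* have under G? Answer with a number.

2

The two bracketings:
[S [NP [NP [NP [Det no] [N letter]] [RelC [Rel which] [VP [V suspected]]]] [PP [P from] [NP [NP [Det this] [N letter]] [RelC [Rel that] [VP [AdvP [Adv slowly]] [VP [V saw]]]]]]] [VP [V suspected]]]
[S [NP [NP [NP [NP [Det no] [N letter]] [RelC [Rel which] [VP [V suspected]]]] [PP [P from] [NP [Det this] [N letter]]]] [RelC [Rel that] [VP [AdvP [Adv slowly]] [VP [V saw]]]]] [VP [V suspected]]]
The trees differ in how a recursive rule is bracketed over the same span.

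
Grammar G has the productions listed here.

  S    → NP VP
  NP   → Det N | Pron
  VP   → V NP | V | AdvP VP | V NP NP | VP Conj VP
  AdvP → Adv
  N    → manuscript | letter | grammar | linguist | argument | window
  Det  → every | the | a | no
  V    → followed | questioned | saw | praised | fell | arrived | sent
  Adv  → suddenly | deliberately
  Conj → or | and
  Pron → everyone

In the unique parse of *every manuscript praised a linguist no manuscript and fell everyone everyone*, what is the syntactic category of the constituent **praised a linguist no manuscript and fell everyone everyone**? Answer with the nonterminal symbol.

VP

S
  NP
    Det: every
    N: manuscript
  VP
    VP
      V: praised
      NP
        Det: a
        N: linguist
      NP
        Det: no
        N: manuscript
    Conj: and
    VP
      V: fell
      NP
        Pron: everyone
      NP
        Pron: everyone
The span 'praised a linguist no manuscript and fell everyone everyone' is the VP node built by VP → VP Conj VP.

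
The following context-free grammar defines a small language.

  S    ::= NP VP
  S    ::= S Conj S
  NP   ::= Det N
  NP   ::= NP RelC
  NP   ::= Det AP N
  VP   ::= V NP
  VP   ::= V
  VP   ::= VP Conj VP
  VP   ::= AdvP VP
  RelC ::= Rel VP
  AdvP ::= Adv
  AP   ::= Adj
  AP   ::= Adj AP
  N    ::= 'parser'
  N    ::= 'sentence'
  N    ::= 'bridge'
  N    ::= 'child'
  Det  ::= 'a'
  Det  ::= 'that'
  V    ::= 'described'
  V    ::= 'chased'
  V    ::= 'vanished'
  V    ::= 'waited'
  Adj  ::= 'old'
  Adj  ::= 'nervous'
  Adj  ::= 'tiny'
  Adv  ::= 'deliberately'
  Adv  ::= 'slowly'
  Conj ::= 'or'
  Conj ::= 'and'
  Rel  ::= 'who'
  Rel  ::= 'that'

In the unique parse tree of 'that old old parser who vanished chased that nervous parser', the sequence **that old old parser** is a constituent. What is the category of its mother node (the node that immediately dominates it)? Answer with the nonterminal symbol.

[S [NP [NP [Det that] [AP [Adj old] [AP [Adj old]]] [N parser]] [RelC [Rel who] [VP [V vanished]]]] [VP [V chased] [NP [Det that] [AP [Adj nervous]] [N parser]]]]
The span 'that old old parser' is the NP node built by NP → Det AP N.
Its mother is the NP built by NP → NP RelC.

NP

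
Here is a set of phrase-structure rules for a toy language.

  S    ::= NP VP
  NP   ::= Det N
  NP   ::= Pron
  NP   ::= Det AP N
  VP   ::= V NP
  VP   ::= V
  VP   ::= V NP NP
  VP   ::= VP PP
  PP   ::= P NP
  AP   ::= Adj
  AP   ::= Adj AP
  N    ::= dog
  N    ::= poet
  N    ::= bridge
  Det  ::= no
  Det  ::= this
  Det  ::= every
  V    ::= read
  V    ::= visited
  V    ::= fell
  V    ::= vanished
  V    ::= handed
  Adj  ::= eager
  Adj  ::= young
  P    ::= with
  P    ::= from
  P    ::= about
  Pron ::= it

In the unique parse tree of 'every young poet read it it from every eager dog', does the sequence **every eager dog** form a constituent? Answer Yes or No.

[S [NP [Det every] [AP [Adj young]] [N poet]] [VP [VP [V read] [NP [Pron it]] [NP [Pron it]]] [PP [P from] [NP [Det every] [AP [Adj eager]] [N dog]]]]]
The words 'every eager dog' are exhaustively dominated by a single NP node (built by NP → Det AP N), so they form a constituent.

Yes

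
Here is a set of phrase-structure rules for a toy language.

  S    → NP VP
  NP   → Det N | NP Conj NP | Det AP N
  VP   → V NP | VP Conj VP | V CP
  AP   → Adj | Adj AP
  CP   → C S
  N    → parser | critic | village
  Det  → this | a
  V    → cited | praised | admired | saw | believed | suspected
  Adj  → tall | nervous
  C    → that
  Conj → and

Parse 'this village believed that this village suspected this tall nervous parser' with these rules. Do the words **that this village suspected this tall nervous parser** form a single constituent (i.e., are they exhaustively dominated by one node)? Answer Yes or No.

Yes

[S [NP [Det this] [N village]] [VP [V believed] [CP [C that] [S [NP [Det this] [N village]] [VP [V suspected] [NP [Det this] [AP [Adj tall] [AP [Adj nervous]]] [N parser]]]]]]]
The words 'that this village suspected this tall nervous parser' are exhaustively dominated by a single CP node (built by CP → C S), so they form a constituent.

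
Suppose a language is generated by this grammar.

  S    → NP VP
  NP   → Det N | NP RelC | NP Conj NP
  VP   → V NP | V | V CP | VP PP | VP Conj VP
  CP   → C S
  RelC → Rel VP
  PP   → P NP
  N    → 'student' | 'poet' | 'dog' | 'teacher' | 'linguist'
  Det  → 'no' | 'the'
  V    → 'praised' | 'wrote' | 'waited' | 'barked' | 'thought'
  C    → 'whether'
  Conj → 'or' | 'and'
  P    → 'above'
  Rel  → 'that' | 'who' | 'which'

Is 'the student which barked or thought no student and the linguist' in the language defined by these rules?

For S → NP VP, every NP-prefix leaves a non-VP remainder: after 'the student' the remainder is not a VP; after 'the student which barked' the remainder is not a VP; after 'the student which barked or thought' the remainder is not a VP (and 1 more).

Ungrammatical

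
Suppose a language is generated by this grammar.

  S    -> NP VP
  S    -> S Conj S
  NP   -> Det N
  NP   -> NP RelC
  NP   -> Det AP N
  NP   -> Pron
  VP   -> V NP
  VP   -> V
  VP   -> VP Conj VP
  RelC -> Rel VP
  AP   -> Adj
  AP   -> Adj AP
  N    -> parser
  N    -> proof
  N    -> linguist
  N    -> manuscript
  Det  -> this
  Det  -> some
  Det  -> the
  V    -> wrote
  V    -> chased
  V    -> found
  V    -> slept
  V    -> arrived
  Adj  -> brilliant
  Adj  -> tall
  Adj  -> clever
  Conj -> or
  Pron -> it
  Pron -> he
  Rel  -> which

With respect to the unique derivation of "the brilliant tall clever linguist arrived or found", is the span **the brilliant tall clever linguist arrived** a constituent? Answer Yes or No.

[S [NP [Det the] [AP [Adj brilliant] [AP [Adj tall] [AP [Adj clever]]]] [N linguist]] [VP [VP [V arrived]] [Conj or] [VP [V found]]]]
The smallest constituent containing 'the brilliant tall clever linguist arrived' is the S spanning 'the brilliant tall clever linguist arrived or found'; no single node in the tree dominates exactly the given words.

No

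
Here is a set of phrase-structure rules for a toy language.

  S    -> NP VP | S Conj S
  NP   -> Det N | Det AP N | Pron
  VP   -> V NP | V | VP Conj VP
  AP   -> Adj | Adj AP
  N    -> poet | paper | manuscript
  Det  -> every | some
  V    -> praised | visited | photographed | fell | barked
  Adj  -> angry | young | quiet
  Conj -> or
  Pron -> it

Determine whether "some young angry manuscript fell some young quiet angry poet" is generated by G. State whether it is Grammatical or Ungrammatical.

S
  NP
    Det: some
    AP
      Adj: young
      AP
        Adj: angry
    N: manuscript
  VP
    V: fell
    NP
      Det: some
      AP
        Adj: young
        AP
          Adj: quiet
          AP
            Adj: angry
      N: poet
The bracketing above is licensed at every node by one of the given productions, with S at the root.

Grammatical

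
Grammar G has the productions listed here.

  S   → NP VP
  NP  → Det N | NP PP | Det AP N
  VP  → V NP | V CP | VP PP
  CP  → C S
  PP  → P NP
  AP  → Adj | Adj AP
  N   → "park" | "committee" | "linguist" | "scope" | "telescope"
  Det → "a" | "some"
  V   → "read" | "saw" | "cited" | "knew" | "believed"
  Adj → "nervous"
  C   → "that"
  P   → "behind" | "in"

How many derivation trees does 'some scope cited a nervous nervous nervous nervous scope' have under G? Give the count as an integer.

[S [NP [Det some] [N scope]] [VP [V cited] [NP [Det a] [AP [Adj nervous] [AP [Adj nervous] [AP [Adj nervous] [AP [Adj nervous]]]]] [N scope]]]]
No rule offers an alternative attachment or grouping for any span, so this is the only derivation.

1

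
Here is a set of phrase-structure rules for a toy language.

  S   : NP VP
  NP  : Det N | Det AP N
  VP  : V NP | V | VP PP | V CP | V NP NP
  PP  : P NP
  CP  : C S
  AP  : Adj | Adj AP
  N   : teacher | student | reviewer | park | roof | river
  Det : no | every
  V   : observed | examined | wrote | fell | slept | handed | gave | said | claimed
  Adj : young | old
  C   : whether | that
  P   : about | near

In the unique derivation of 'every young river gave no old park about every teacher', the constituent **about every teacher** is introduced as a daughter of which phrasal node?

VP

S
  NP
    Det: every
    AP
      Adj: young
    N: river
  VP
    VP
      V: gave
      NP
        Det: no
        AP
          Adj: old
        N: park
    PP
      P: about
      NP
        Det: every
        N: teacher
The span 'about every teacher' is the PP node built by PP → P NP.
Its mother is the VP built by VP → VP PP.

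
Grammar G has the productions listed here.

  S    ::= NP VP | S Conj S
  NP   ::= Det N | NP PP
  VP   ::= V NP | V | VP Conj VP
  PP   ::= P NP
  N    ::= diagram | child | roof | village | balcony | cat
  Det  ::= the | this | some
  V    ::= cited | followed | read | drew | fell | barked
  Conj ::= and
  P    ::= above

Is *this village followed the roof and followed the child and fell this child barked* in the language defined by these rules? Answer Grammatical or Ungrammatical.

Ungrammatical

For S → NP VP, the only prefix that parses as NP is 'this village', but the remainder 'followed the roof and followed the child and fell this child barked' is not a VP under these rules. The alternative S rule S → S Conj S likewise has no satisfying split.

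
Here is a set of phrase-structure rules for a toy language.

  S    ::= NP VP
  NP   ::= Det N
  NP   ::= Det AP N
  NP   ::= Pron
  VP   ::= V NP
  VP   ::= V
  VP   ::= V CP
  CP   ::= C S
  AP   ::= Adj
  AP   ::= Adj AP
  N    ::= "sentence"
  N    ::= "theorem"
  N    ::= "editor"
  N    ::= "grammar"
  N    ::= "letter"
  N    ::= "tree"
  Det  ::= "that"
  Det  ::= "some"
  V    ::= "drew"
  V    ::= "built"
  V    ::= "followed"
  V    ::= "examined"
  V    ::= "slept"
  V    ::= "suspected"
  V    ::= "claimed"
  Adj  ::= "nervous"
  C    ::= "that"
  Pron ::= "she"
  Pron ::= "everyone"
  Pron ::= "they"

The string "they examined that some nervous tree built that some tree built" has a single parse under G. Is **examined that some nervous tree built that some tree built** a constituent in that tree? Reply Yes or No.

[S [NP [Pron they]] [VP [V examined] [CP [C that] [S [NP [Det some] [AP [Adj nervous]] [N tree]] [VP [V built] [CP [C that] [S [NP [Det some] [N tree]] [VP [V built]]]]]]]]]
The words 'examined that some nervous tree built that some tree built' are exhaustively dominated by a single VP node (built by VP → V CP), so they form a constituent.

Yes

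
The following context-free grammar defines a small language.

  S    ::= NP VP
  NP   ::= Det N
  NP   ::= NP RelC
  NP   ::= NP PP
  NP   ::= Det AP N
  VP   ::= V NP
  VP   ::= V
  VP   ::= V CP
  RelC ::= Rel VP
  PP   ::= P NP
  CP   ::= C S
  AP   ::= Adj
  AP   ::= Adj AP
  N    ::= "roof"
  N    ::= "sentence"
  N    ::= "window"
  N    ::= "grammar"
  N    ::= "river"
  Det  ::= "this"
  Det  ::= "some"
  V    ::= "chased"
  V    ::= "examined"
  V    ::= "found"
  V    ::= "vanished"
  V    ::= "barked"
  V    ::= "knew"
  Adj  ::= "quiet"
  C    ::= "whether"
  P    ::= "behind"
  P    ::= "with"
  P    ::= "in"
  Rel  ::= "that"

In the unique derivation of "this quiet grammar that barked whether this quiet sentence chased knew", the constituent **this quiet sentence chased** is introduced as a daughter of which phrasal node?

[S [NP [NP [Det this] [AP [Adj quiet]] [N grammar]] [RelC [Rel that] [VP [V barked] [CP [C whether] [S [NP [Det this] [AP [Adj quiet]] [N sentence]] [VP [V chased]]]]]]] [VP [V knew]]]
The span 'this quiet sentence chased' is the S node built by S → NP VP.
Its mother is the CP built by CP → C S.

CP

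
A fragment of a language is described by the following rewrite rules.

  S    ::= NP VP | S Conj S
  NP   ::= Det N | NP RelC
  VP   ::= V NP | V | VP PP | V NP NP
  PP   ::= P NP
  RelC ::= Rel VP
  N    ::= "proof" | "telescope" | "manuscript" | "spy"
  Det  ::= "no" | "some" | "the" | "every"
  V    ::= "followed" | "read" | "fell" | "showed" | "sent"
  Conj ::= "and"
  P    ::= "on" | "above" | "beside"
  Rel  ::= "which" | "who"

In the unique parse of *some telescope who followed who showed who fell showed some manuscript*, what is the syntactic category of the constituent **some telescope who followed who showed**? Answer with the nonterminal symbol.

NP

S
  NP
    NP
      NP
        NP
          Det: some
          N: telescope
        RelC
          Rel: who
          VP
            V: followed
      RelC
        Rel: who
        VP
          V: showed
    RelC
      Rel: who
      VP
        V: fell
  VP
    V: showed
    NP
      Det: some
      N: manuscript
The span 'some telescope who followed who showed' is the NP node built by NP → NP RelC.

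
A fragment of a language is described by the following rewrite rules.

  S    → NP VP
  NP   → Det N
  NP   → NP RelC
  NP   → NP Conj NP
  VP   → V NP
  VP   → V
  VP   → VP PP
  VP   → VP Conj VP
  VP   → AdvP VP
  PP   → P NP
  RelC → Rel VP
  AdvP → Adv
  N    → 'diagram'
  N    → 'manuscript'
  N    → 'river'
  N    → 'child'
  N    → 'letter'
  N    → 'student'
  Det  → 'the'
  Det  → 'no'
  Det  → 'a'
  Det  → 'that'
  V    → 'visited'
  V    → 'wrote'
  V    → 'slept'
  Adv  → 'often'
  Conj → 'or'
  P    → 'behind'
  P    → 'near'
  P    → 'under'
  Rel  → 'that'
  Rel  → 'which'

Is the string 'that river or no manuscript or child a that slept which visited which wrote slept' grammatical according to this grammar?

Ungrammatical

A Conj word can never sit immediately before an N word in any string this grammar generates, so the substring 'or child' rules out a derivation.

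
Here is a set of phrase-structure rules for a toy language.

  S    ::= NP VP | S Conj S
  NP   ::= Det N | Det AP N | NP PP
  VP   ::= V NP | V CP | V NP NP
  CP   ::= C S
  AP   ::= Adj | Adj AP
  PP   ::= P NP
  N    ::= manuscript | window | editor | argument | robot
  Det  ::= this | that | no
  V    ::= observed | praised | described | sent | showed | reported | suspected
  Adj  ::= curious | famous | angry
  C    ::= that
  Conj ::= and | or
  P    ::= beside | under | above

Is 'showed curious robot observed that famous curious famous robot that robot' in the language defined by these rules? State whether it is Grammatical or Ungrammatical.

A V word can never sit immediately before an Adj word in any string this grammar generates, so the substring 'showed curious' rules out a derivation.

Ungrammatical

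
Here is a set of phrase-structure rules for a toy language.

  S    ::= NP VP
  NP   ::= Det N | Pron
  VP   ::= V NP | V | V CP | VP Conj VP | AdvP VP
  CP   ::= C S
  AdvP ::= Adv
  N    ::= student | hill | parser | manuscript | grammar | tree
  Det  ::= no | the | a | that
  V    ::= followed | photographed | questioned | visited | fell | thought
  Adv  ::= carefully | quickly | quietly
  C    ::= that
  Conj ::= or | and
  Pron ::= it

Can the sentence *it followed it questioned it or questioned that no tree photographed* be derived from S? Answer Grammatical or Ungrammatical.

For S → NP VP, the only prefix that parses as NP is 'it', but the remainder 'followed it questioned it or questioned that no tree photographed' is not a VP under these rules.

Ungrammatical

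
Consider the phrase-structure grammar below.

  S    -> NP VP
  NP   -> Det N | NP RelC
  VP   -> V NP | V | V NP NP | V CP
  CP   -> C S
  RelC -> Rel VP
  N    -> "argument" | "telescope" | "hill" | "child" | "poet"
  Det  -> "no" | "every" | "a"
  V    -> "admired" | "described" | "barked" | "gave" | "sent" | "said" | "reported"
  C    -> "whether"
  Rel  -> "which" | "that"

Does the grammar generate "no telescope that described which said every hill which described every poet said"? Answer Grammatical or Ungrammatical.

S
  NP
    NP
      NP
        Det: no
        N: telescope
      RelC
        Rel: that
        VP
          V: described
    RelC
      Rel: which
      VP
        V: said
        NP
          NP
            Det: every
            N: hill
          RelC
            Rel: which
            VP
              V: described
              NP
                Det: every
                N: poet
  VP
    V: said
The bracketing above is licensed at every node by one of the given productions, with S at the root.

Grammatical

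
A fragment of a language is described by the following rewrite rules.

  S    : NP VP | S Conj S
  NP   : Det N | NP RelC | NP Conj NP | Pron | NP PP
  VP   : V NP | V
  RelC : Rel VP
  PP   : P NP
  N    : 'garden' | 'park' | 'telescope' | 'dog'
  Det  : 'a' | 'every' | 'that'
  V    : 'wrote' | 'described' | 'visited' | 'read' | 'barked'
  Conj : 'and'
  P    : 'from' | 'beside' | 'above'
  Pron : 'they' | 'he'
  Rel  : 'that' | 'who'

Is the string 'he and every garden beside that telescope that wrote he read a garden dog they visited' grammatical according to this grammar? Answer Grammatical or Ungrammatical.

An N word can never sit immediately before an N word in any string this grammar generates, so the substring 'garden dog' rules out a derivation.

Ungrammatical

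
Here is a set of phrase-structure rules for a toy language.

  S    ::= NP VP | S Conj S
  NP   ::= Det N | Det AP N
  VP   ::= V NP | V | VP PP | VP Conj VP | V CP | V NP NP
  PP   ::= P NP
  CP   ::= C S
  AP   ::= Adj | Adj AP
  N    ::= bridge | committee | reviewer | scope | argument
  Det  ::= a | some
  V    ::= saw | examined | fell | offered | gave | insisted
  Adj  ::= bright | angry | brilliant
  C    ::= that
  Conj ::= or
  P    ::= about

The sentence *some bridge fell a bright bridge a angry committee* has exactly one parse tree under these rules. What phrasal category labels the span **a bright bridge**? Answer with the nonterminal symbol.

NP

S
  NP
    Det: some
    N: bridge
  VP
    V: fell
    NP
      Det: a
      AP
        Adj: bright
      N: bridge
    NP
      Det: a
      AP
        Adj: angry
      N: committee
The span 'a bright bridge' is the NP node built by NP → Det AP N.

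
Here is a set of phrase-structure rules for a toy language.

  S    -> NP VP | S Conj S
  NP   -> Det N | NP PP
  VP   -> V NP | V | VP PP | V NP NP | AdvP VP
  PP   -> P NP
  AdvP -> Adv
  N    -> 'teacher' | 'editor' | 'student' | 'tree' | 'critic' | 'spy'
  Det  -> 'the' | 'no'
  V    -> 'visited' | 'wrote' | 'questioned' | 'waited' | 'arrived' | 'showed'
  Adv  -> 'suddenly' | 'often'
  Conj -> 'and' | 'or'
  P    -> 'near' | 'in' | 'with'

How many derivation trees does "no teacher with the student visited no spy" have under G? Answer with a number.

[S [NP [NP [Det no] [N teacher]] [PP [P with] [NP [Det the] [N student]]]] [VP [V visited] [NP [Det no] [N spy]]]]
No rule offers an alternative attachment or grouping for any span, so this is the only derivation.

1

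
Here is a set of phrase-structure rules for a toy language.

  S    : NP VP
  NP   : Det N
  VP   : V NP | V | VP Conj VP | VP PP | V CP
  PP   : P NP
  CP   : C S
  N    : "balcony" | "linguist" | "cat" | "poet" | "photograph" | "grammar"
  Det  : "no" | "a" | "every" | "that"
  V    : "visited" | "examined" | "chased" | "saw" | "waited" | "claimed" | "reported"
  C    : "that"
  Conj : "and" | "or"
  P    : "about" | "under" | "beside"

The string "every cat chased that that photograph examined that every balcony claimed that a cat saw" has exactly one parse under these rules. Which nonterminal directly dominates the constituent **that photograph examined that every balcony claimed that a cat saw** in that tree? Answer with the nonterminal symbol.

[S [NP [Det every] [N cat]] [VP [V chased] [CP [C that] [S [NP [Det that] [N photograph]] [VP [V examined] [CP [C that] [S [NP [Det every] [N balcony]] [VP [V claimed] [CP [C that] [S [NP [Det a] [N cat]] [VP [V saw]]]]]]]]]]]]
The span 'that photograph examined that every balcony claimed that a cat saw' is the S node built by S → NP VP.
Its mother is the CP built by CP → C S.

CP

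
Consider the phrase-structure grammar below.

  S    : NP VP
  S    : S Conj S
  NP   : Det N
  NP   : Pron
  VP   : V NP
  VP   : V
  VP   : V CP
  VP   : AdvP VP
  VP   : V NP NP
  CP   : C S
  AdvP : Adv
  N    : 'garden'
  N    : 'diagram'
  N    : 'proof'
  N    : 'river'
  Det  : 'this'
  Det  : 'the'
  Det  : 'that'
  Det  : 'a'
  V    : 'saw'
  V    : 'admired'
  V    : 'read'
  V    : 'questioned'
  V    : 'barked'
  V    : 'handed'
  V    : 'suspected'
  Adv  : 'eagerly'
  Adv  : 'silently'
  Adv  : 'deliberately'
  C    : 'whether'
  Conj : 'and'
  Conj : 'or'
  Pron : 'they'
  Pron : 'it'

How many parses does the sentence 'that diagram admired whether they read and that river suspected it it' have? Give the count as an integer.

2

The two bracketings:
[S [NP [Det that] [N diagram]] [VP [V admired] [CP [C whether] [S [S [NP [Pron they]] [VP [V read]]] [Conj and] [S [NP [Det that] [N river]] [VP [V suspected] [NP [Pron it]] [NP [Pron it]]]]]]]]
[S [S [NP [Det that] [N diagram]] [VP [V admired] [CP [C whether] [S [NP [Pron they]] [VP [V read]]]]]] [Conj and] [S [NP [Det that] [N river]] [VP [V suspected] [NP [Pron it]] [NP [Pron it]]]]]
The trees differ in how a recursive rule is bracketed over the same span.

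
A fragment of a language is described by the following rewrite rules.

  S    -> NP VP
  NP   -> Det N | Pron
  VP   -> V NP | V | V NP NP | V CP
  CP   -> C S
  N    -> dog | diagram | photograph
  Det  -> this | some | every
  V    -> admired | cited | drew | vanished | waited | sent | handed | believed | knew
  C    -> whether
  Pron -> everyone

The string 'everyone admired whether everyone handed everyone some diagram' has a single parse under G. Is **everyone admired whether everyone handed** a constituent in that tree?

[S [NP [Pron everyone]] [VP [V admired] [CP [C whether] [S [NP [Pron everyone]] [VP [V handed] [NP [Pron everyone]] [NP [Det some] [N diagram]]]]]]]
The smallest constituent containing 'everyone admired whether everyone handed' is the S spanning 'everyone admired whether everyone handed everyone some diagram'; no single node in the tree dominates exactly the given words.

No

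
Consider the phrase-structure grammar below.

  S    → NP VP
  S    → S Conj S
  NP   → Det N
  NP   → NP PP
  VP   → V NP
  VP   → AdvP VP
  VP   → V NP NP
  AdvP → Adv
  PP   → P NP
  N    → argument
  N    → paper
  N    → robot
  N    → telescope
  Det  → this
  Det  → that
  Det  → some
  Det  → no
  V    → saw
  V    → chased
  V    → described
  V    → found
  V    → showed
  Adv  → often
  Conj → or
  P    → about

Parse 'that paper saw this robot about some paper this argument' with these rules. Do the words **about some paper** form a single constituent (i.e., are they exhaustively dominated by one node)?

[S [NP [Det that] [N paper]] [VP [V saw] [NP [NP [Det this] [N robot]] [PP [P about] [NP [Det some] [N paper]]]] [NP [Det this] [N argument]]]]
The words 'about some paper' are exhaustively dominated by a single PP node (built by PP → P NP), so they form a constituent.

Yes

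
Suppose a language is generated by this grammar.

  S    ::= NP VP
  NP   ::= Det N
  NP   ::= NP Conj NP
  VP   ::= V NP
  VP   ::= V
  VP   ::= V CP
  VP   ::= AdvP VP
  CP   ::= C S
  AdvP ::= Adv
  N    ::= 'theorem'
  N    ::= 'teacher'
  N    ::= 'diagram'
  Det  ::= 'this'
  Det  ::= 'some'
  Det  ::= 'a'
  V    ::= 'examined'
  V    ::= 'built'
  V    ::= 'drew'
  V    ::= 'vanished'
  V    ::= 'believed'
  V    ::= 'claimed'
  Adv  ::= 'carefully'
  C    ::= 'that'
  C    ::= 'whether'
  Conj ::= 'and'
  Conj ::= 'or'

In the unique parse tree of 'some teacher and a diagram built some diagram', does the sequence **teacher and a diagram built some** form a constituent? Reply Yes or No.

[S [NP [NP [Det some] [N teacher]] [Conj and] [NP [Det a] [N diagram]]] [VP [V built] [NP [Det some] [N diagram]]]]
The smallest constituent containing 'teacher and a diagram built some' is the S spanning 'some teacher and a diagram built some diagram'; no single node in the tree dominates exactly the given words.

No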